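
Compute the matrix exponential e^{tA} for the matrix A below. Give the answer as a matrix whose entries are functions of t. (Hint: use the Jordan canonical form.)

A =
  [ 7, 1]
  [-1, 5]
e^{tA} =
  [t*exp(6*t) + exp(6*t), t*exp(6*t)]
  [-t*exp(6*t), -t*exp(6*t) + exp(6*t)]

Strategy: write A = P · J · P⁻¹ where J is a Jordan canonical form, so e^{tA} = P · e^{tJ} · P⁻¹, and e^{tJ} can be computed block-by-block.

A has Jordan form
J =
  [6, 1]
  [0, 6]
(up to reordering of blocks).

Per-block formulas:
  For a 2×2 Jordan block J_2(6): exp(t · J_2(6)) = e^(6t)·(I + t·N), where N is the 2×2 nilpotent shift.

After assembling e^{tJ} and conjugating by P, we get:

e^{tA} =
  [t*exp(6*t) + exp(6*t), t*exp(6*t)]
  [-t*exp(6*t), -t*exp(6*t) + exp(6*t)]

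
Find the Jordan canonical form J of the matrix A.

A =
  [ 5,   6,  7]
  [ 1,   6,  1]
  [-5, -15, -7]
J_1(-2) ⊕ J_2(3)

The characteristic polynomial is
  det(x·I − A) = x^3 - 4*x^2 - 3*x + 18 = (x - 3)^2*(x + 2)

Eigenvalues and multiplicities (the geometric multiplicity of λ is n − rank(A − λI), which equals the number of Jordan blocks for λ):
  λ = -2: algebraic multiplicity = 1, geometric multiplicity = 1
  λ = 3: algebraic multiplicity = 2, geometric multiplicity = 1

Determining the block sizes for each eigenvalue:
  λ = -2: one block (gm = 1), so the single block has size am = 1 → block sizes [1]
  λ = 3: one block (gm = 1), so the single block has size am = 2 → block sizes [2]

Assembling the blocks gives a Jordan form
J =
  [-2, 0, 0]
  [ 0, 3, 1]
  [ 0, 0, 3]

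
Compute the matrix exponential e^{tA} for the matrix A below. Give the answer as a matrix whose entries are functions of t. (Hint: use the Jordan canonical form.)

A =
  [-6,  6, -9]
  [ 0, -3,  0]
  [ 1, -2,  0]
e^{tA} =
  [-3*t*exp(-3*t) + exp(-3*t), 6*t*exp(-3*t), -9*t*exp(-3*t)]
  [0, exp(-3*t), 0]
  [t*exp(-3*t), -2*t*exp(-3*t), 3*t*exp(-3*t) + exp(-3*t)]

Strategy: write A = P · J · P⁻¹ where J is a Jordan canonical form, so e^{tA} = P · e^{tJ} · P⁻¹, and e^{tJ} can be computed block-by-block.

A has Jordan form
J =
  [-3,  1,  0]
  [ 0, -3,  0]
  [ 0,  0, -3]
(up to reordering of blocks).

Per-block formulas:
  For a 1×1 block at λ = -3: exp(t · [-3]) = [e^(-3t)].
  For a 2×2 Jordan block J_2(-3): exp(t · J_2(-3)) = e^(-3t)·(I + t·N), where N is the 2×2 nilpotent shift.

After assembling e^{tJ} and conjugating by P, we get:

e^{tA} =
  [-3*t*exp(-3*t) + exp(-3*t), 6*t*exp(-3*t), -9*t*exp(-3*t)]
  [0, exp(-3*t), 0]
  [t*exp(-3*t), -2*t*exp(-3*t), 3*t*exp(-3*t) + exp(-3*t)]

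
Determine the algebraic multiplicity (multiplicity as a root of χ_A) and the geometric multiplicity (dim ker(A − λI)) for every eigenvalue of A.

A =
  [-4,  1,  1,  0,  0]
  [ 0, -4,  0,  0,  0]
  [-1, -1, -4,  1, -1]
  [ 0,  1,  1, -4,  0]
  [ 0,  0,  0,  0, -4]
λ = -4: alg = 5, geom = 3

Step 1 — factor the characteristic polynomial to read off the algebraic multiplicities:
  χ_A(x) = (x + 4)^5

Step 2 — compute geometric multiplicities via the rank-nullity identity g(λ) = n − rank(A − λI):
  rank(A − (-4)·I) = 2, so dim ker(A − (-4)·I) = n − 2 = 3

Summary:
  λ = -4: algebraic multiplicity = 5, geometric multiplicity = 3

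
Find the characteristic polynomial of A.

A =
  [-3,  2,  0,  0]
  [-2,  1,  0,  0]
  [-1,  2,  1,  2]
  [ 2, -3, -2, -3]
x^4 + 4*x^3 + 6*x^2 + 4*x + 1

Expanding det(x·I − A) (e.g. by cofactor expansion or by noting that A is similar to its Jordan form J, which has the same characteristic polynomial as A) gives
  χ_A(x) = x^4 + 4*x^3 + 6*x^2 + 4*x + 1
which factors as (x + 1)^4. The eigenvalues (with algebraic multiplicities) are λ = -1 with multiplicity 4.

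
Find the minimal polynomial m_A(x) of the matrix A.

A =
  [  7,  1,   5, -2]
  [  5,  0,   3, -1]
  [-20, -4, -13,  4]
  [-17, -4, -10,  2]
x^3 + 3*x^2 + 3*x + 1

The characteristic polynomial is χ_A(x) = (x + 1)^4, so the eigenvalues are known. The minimal polynomial is
  m_A(x) = Π_λ (x − λ)^{k_λ}
where k_λ is the size of the *largest* Jordan block for λ (equivalently, the smallest k with (A − λI)^k v = 0 for every generalised eigenvector v of λ).

  λ = -1: largest Jordan block has size 3, contributing (x + 1)^3

So m_A(x) = (x + 1)^3 = x^3 + 3*x^2 + 3*x + 1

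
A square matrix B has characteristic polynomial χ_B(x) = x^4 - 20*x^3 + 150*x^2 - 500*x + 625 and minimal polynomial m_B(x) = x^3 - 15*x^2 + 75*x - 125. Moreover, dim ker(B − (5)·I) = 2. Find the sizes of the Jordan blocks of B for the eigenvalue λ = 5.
Block sizes for λ = 5: [3, 1]

Step 1 — from the characteristic polynomial, algebraic multiplicity of λ = 5 is 4. From dim ker(B − (5)·I) = 2, there are exactly 2 Jordan blocks for λ = 5.
Step 2 — from the minimal polynomial, the factor (x − 5)^3 tells us the largest block for λ = 5 has size 3.
Step 3 — with total size 4, 2 blocks, and largest block 3, the block sizes (in nonincreasing order) are [3, 1].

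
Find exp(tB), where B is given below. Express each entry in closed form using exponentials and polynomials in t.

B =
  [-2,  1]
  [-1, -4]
e^{tB} =
  [t*exp(-3*t) + exp(-3*t), t*exp(-3*t)]
  [-t*exp(-3*t), -t*exp(-3*t) + exp(-3*t)]

Strategy: write B = P · J · P⁻¹ where J is a Jordan canonical form, so e^{tB} = P · e^{tJ} · P⁻¹, and e^{tJ} can be computed block-by-block.

B has Jordan form
J =
  [-3,  1]
  [ 0, -3]
(up to reordering of blocks).

Per-block formulas:
  For a 2×2 Jordan block J_2(-3): exp(t · J_2(-3)) = e^(-3t)·(I + t·N), where N is the 2×2 nilpotent shift.

After assembling e^{tJ} and conjugating by P, we get:

e^{tB} =
  [t*exp(-3*t) + exp(-3*t), t*exp(-3*t)]
  [-t*exp(-3*t), -t*exp(-3*t) + exp(-3*t)]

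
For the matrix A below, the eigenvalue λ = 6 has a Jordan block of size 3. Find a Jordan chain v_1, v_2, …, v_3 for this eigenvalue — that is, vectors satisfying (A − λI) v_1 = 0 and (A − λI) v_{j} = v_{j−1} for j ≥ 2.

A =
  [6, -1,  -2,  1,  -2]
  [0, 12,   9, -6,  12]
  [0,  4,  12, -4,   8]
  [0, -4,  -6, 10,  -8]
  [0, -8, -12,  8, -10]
A Jordan chain for λ = 6 of length 3:
v_1 = (-2, 0, 0, 0, 0)ᵀ
v_2 = (-1, 6, 4, -4, -8)ᵀ
v_3 = (0, 1, 0, 0, 0)ᵀ

Let N = A − (6)·I. We want v_3 with N^3 v_3 = 0 but N^2 v_3 ≠ 0; then v_{j-1} := N · v_j for j = 3, …, 2.

Pick v_3 = (0, 1, 0, 0, 0)ᵀ.
Then v_2 = N · v_3 = (-1, 6, 4, -4, -8)ᵀ.
Then v_1 = N · v_2 = (-2, 0, 0, 0, 0)ᵀ.

Sanity check: (A − (6)·I) v_1 = (0, 0, 0, 0, 0)ᵀ = 0. ✓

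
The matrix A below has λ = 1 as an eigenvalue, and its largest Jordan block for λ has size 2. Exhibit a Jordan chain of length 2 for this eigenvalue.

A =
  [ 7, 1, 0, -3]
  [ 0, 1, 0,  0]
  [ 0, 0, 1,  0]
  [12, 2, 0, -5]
A Jordan chain for λ = 1 of length 2:
v_1 = (6, 0, 0, 12)ᵀ
v_2 = (1, 0, 0, 0)ᵀ

Let N = A − (1)·I. We want v_2 with N^2 v_2 = 0 but N^1 v_2 ≠ 0; then v_{j-1} := N · v_j for j = 2, …, 2.

Pick v_2 = (1, 0, 0, 0)ᵀ.
Then v_1 = N · v_2 = (6, 0, 0, 12)ᵀ.

Sanity check: (A − (1)·I) v_1 = (0, 0, 0, 0)ᵀ = 0. ✓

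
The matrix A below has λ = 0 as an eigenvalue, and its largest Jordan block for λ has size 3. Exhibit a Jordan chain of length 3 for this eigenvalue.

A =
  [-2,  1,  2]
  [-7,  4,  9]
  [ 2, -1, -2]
A Jordan chain for λ = 0 of length 3:
v_1 = (1, 4, -1)ᵀ
v_2 = (-2, -7, 2)ᵀ
v_3 = (1, 0, 0)ᵀ

Let N = A − (0)·I. We want v_3 with N^3 v_3 = 0 but N^2 v_3 ≠ 0; then v_{j-1} := N · v_j for j = 3, …, 2.

Pick v_3 = (1, 0, 0)ᵀ.
Then v_2 = N · v_3 = (-2, -7, 2)ᵀ.
Then v_1 = N · v_2 = (1, 4, -1)ᵀ.

Sanity check: (A − (0)·I) v_1 = (0, 0, 0)ᵀ = 0. ✓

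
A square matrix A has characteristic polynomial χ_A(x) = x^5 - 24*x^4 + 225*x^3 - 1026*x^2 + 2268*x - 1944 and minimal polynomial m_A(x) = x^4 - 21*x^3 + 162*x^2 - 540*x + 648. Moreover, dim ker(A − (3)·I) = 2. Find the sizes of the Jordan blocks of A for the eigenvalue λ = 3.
Block sizes for λ = 3: [1, 1]

Step 1 — from the characteristic polynomial, algebraic multiplicity of λ = 3 is 2. From dim ker(A − (3)·I) = 2, there are exactly 2 Jordan blocks for λ = 3.
Step 2 — from the minimal polynomial, the factor (x − 3) tells us the largest block for λ = 3 has size 1.
Step 3 — with total size 2, 2 blocks, and largest block 1, the block sizes (in nonincreasing order) are [1, 1].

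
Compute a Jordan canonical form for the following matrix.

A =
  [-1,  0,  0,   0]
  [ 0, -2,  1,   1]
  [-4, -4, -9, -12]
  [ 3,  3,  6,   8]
J_3(-1) ⊕ J_1(-1)

The characteristic polynomial is
  det(x·I − A) = x^4 + 4*x^3 + 6*x^2 + 4*x + 1 = (x + 1)^4

Eigenvalues and multiplicities (the geometric multiplicity of λ is n − rank(A − λI), which equals the number of Jordan blocks for λ):
  λ = -1: algebraic multiplicity = 4, geometric multiplicity = 2

Determining the block sizes for each eigenvalue:
  λ = -1: with am = 4 and gm = 2, the partition is not yet determined (e.g. several partitions of 4 into 2 parts exist). Let N = A − (-1)·I. Computing rank(N^1) = 2, rank(N^2) = 1, rank(N^3) = 0; the number of blocks of size ≥ j is rank(N^{j−1}) − rank(N^j), giving [2, 1, 1]. So we have 1 block(s) of size 3, 1 block(s) of size 1 → block sizes [3, 1]

Assembling the blocks gives a Jordan form
J =
  [-1,  1,  0,  0]
  [ 0, -1,  1,  0]
  [ 0,  0, -1,  0]
  [ 0,  0,  0, -1]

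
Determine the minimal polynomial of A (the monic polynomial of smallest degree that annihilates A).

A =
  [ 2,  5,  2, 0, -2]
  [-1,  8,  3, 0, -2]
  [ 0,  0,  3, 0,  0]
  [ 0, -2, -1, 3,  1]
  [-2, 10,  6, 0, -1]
x^3 - 9*x^2 + 27*x - 27

The characteristic polynomial is χ_A(x) = (x - 3)^5, so the eigenvalues are known. The minimal polynomial is
  m_A(x) = Π_λ (x − λ)^{k_λ}
where k_λ is the size of the *largest* Jordan block for λ (equivalently, the smallest k with (A − λI)^k v = 0 for every generalised eigenvector v of λ).

  λ = 3: largest Jordan block has size 3, contributing (x − 3)^3

So m_A(x) = (x - 3)^3 = x^3 - 9*x^2 + 27*x - 27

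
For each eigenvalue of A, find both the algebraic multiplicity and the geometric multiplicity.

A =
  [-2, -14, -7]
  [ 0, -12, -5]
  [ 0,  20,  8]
λ = -2: alg = 3, geom = 2

Step 1 — factor the characteristic polynomial to read off the algebraic multiplicities:
  χ_A(x) = (x + 2)^3

Step 2 — compute geometric multiplicities via the rank-nullity identity g(λ) = n − rank(A − λI):
  rank(A − (-2)·I) = 1, so dim ker(A − (-2)·I) = n − 1 = 2

Summary:
  λ = -2: algebraic multiplicity = 3, geometric multiplicity = 2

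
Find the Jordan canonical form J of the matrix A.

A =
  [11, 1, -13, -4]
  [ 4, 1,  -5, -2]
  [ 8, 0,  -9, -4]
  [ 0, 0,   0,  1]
J_3(1) ⊕ J_1(1)

The characteristic polynomial is
  det(x·I − A) = x^4 - 4*x^3 + 6*x^2 - 4*x + 1 = (x - 1)^4

Eigenvalues and multiplicities (the geometric multiplicity of λ is n − rank(A − λI), which equals the number of Jordan blocks for λ):
  λ = 1: algebraic multiplicity = 4, geometric multiplicity = 2

Determining the block sizes for each eigenvalue:
  λ = 1: with am = 4 and gm = 2, the partition is not yet determined (e.g. several partitions of 4 into 2 parts exist). Let N = A − (1)·I. Computing rank(N^1) = 2, rank(N^2) = 1, rank(N^3) = 0; the number of blocks of size ≥ j is rank(N^{j−1}) − rank(N^j), giving [2, 1, 1]. So we have 1 block(s) of size 3, 1 block(s) of size 1 → block sizes [3, 1]

Assembling the blocks gives a Jordan form
J =
  [1, 1, 0, 0]
  [0, 1, 1, 0]
  [0, 0, 1, 0]
  [0, 0, 0, 1]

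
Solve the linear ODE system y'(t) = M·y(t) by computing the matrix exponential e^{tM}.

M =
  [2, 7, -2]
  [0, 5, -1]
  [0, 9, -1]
e^{tM} =
  [exp(2*t), 3*t^2*exp(2*t)/2 + 7*t*exp(2*t), -t^2*exp(2*t)/2 - 2*t*exp(2*t)]
  [0, 3*t*exp(2*t) + exp(2*t), -t*exp(2*t)]
  [0, 9*t*exp(2*t), -3*t*exp(2*t) + exp(2*t)]

Strategy: write M = P · J · P⁻¹ where J is a Jordan canonical form, so e^{tM} = P · e^{tJ} · P⁻¹, and e^{tJ} can be computed block-by-block.

M has Jordan form
J =
  [2, 1, 0]
  [0, 2, 1]
  [0, 0, 2]
(up to reordering of blocks).

Per-block formulas:
  For a 3×3 Jordan block J_3(2): exp(t · J_3(2)) = e^(2t)·(I + t·N + (t^2/2)·N^2), where N is the 3×3 nilpotent shift.

After assembling e^{tJ} and conjugating by P, we get:

e^{tM} =
  [exp(2*t), 3*t^2*exp(2*t)/2 + 7*t*exp(2*t), -t^2*exp(2*t)/2 - 2*t*exp(2*t)]
  [0, 3*t*exp(2*t) + exp(2*t), -t*exp(2*t)]
  [0, 9*t*exp(2*t), -3*t*exp(2*t) + exp(2*t)]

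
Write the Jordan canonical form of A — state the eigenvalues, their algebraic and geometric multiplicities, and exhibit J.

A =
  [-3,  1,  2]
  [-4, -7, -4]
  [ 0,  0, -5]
J_2(-5) ⊕ J_1(-5)

The characteristic polynomial is
  det(x·I − A) = x^3 + 15*x^2 + 75*x + 125 = (x + 5)^3

Eigenvalues and multiplicities (the geometric multiplicity of λ is n − rank(A − λI), which equals the number of Jordan blocks for λ):
  λ = -5: algebraic multiplicity = 3, geometric multiplicity = 2

Determining the block sizes for each eigenvalue:
  λ = -5: 2 blocks summing to 3 forces exactly one block of size 2 and the rest size 1 → block sizes [2, 1]

Assembling the blocks gives a Jordan form
J =
  [-5,  1,  0]
  [ 0, -5,  0]
  [ 0,  0, -5]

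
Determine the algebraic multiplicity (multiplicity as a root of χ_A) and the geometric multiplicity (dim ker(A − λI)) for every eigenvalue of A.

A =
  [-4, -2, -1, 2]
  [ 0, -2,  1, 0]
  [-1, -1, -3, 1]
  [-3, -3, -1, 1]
λ = -2: alg = 4, geom = 2

Step 1 — factor the characteristic polynomial to read off the algebraic multiplicities:
  χ_A(x) = (x + 2)^4

Step 2 — compute geometric multiplicities via the rank-nullity identity g(λ) = n − rank(A − λI):
  rank(A − (-2)·I) = 2, so dim ker(A − (-2)·I) = n − 2 = 2

Summary:
  λ = -2: algebraic multiplicity = 4, geometric multiplicity = 2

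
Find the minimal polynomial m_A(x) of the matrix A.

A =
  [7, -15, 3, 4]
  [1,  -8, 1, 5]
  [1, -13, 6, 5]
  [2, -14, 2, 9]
x^4 - 14*x^3 + 60*x^2 - 50*x - 125

The characteristic polynomial is χ_A(x) = (x - 5)^3*(x + 1), so the eigenvalues are known. The minimal polynomial is
  m_A(x) = Π_λ (x − λ)^{k_λ}
where k_λ is the size of the *largest* Jordan block for λ (equivalently, the smallest k with (A − λI)^k v = 0 for every generalised eigenvector v of λ).

  λ = -1: largest Jordan block has size 1, contributing (x + 1)
  λ = 5: largest Jordan block has size 3, contributing (x − 5)^3

So m_A(x) = (x - 5)^3*(x + 1) = x^4 - 14*x^3 + 60*x^2 - 50*x - 125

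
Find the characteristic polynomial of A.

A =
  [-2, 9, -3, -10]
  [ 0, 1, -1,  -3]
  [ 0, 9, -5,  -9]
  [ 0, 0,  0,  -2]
x^4 + 8*x^3 + 24*x^2 + 32*x + 16

Expanding det(x·I − A) (e.g. by cofactor expansion or by noting that A is similar to its Jordan form J, which has the same characteristic polynomial as A) gives
  χ_A(x) = x^4 + 8*x^3 + 24*x^2 + 32*x + 16
which factors as (x + 2)^4. The eigenvalues (with algebraic multiplicities) are λ = -2 with multiplicity 4.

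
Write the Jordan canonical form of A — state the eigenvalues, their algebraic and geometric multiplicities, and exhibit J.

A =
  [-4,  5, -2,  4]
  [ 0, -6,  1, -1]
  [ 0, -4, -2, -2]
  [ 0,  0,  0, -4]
J_3(-4) ⊕ J_1(-4)

The characteristic polynomial is
  det(x·I − A) = x^4 + 16*x^3 + 96*x^2 + 256*x + 256 = (x + 4)^4

Eigenvalues and multiplicities (the geometric multiplicity of λ is n − rank(A − λI), which equals the number of Jordan blocks for λ):
  λ = -4: algebraic multiplicity = 4, geometric multiplicity = 2

Determining the block sizes for each eigenvalue:
  λ = -4: with am = 4 and gm = 2, the partition is not yet determined (e.g. several partitions of 4 into 2 parts exist). Let N = A − (-4)·I. Computing rank(N^1) = 2, rank(N^2) = 1, rank(N^3) = 0; the number of blocks of size ≥ j is rank(N^{j−1}) − rank(N^j), giving [2, 1, 1]. So we have 1 block(s) of size 3, 1 block(s) of size 1 → block sizes [3, 1]

Assembling the blocks gives a Jordan form
J =
  [-4,  1,  0,  0]
  [ 0, -4,  1,  0]
  [ 0,  0, -4,  0]
  [ 0,  0,  0, -4]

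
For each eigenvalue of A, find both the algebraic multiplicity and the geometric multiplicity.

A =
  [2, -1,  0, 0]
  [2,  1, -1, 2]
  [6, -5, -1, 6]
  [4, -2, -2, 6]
λ = 2: alg = 4, geom = 2

Step 1 — factor the characteristic polynomial to read off the algebraic multiplicities:
  χ_A(x) = (x - 2)^4

Step 2 — compute geometric multiplicities via the rank-nullity identity g(λ) = n − rank(A − λI):
  rank(A − (2)·I) = 2, so dim ker(A − (2)·I) = n − 2 = 2

Summary:
  λ = 2: algebraic multiplicity = 4, geometric multiplicity = 2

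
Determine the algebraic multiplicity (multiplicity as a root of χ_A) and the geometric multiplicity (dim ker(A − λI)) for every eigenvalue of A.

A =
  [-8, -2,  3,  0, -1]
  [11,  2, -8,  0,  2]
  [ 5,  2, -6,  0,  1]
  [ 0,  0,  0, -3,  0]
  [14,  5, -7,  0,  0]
λ = -3: alg = 5, geom = 3

Step 1 — factor the characteristic polynomial to read off the algebraic multiplicities:
  χ_A(x) = (x + 3)^5

Step 2 — compute geometric multiplicities via the rank-nullity identity g(λ) = n − rank(A − λI):
  rank(A − (-3)·I) = 2, so dim ker(A − (-3)·I) = n − 2 = 3

Summary:
  λ = -3: algebraic multiplicity = 5, geometric multiplicity = 3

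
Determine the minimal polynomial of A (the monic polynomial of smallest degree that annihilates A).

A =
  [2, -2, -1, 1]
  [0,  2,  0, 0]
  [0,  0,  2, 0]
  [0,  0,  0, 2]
x^2 - 4*x + 4

The characteristic polynomial is χ_A(x) = (x - 2)^4, so the eigenvalues are known. The minimal polynomial is
  m_A(x) = Π_λ (x − λ)^{k_λ}
where k_λ is the size of the *largest* Jordan block for λ (equivalently, the smallest k with (A − λI)^k v = 0 for every generalised eigenvector v of λ).

  λ = 2: largest Jordan block has size 2, contributing (x − 2)^2

So m_A(x) = (x - 2)^2 = x^2 - 4*x + 4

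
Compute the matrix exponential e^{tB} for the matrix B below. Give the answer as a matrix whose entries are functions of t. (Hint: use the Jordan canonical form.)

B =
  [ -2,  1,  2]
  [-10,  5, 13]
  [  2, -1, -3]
e^{tB} =
  [-t^2 - 2*t + 1, t^2/2 + t, 3*t^2/2 + 2*t]
  [-2*t^2 - 10*t, t^2 + 5*t + 1, 3*t^2 + 13*t]
  [2*t, -t, 1 - 3*t]

Strategy: write B = P · J · P⁻¹ where J is a Jordan canonical form, so e^{tB} = P · e^{tJ} · P⁻¹, and e^{tJ} can be computed block-by-block.

B has Jordan form
J =
  [0, 1, 0]
  [0, 0, 1]
  [0, 0, 0]
(up to reordering of blocks).

Per-block formulas:
  For a 3×3 Jordan block J_3(0): exp(t · J_3(0)) = e^(0t)·(I + t·N + (t^2/2)·N^2), where N is the 3×3 nilpotent shift.

After assembling e^{tJ} and conjugating by P, we get:

e^{tB} =
  [-t^2 - 2*t + 1, t^2/2 + t, 3*t^2/2 + 2*t]
  [-2*t^2 - 10*t, t^2 + 5*t + 1, 3*t^2 + 13*t]
  [2*t, -t, 1 - 3*t]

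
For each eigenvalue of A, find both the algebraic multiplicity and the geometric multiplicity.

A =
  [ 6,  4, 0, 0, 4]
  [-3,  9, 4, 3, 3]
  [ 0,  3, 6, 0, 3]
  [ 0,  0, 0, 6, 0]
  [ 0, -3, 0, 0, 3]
λ = 6: alg = 5, geom = 3

Step 1 — factor the characteristic polynomial to read off the algebraic multiplicities:
  χ_A(x) = (x - 6)^5

Step 2 — compute geometric multiplicities via the rank-nullity identity g(λ) = n − rank(A − λI):
  rank(A − (6)·I) = 2, so dim ker(A − (6)·I) = n − 2 = 3

Summary:
  λ = 6: algebraic multiplicity = 5, geometric multiplicity = 3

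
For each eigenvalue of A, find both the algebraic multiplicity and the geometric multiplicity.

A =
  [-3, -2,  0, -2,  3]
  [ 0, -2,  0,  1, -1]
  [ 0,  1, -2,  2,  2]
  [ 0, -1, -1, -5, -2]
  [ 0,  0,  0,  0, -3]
λ = -3: alg = 5, geom = 2

Step 1 — factor the characteristic polynomial to read off the algebraic multiplicities:
  χ_A(x) = (x + 3)^5

Step 2 — compute geometric multiplicities via the rank-nullity identity g(λ) = n − rank(A − λI):
  rank(A − (-3)·I) = 3, so dim ker(A − (-3)·I) = n − 3 = 2

Summary:
  λ = -3: algebraic multiplicity = 5, geometric multiplicity = 2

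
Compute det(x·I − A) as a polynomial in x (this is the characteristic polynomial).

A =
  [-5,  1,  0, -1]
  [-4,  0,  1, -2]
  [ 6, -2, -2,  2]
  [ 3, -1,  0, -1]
x^4 + 8*x^3 + 24*x^2 + 32*x + 16

Expanding det(x·I − A) (e.g. by cofactor expansion or by noting that A is similar to its Jordan form J, which has the same characteristic polynomial as A) gives
  χ_A(x) = x^4 + 8*x^3 + 24*x^2 + 32*x + 16
which factors as (x + 2)^4. The eigenvalues (with algebraic multiplicities) are λ = -2 with multiplicity 4.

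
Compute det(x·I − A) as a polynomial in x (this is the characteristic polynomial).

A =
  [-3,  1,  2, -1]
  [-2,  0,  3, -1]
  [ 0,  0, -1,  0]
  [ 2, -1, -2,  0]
x^4 + 4*x^3 + 6*x^2 + 4*x + 1

Expanding det(x·I − A) (e.g. by cofactor expansion or by noting that A is similar to its Jordan form J, which has the same characteristic polynomial as A) gives
  χ_A(x) = x^4 + 4*x^3 + 6*x^2 + 4*x + 1
which factors as (x + 1)^4. The eigenvalues (with algebraic multiplicities) are λ = -1 with multiplicity 4.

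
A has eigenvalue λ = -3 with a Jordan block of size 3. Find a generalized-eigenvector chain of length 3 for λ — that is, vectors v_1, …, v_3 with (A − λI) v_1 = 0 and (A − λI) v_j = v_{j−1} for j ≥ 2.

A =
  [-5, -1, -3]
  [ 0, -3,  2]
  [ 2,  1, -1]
A Jordan chain for λ = -3 of length 3:
v_1 = (-2, 4, 0)ᵀ
v_2 = (-2, 0, 2)ᵀ
v_3 = (1, 0, 0)ᵀ

Let N = A − (-3)·I. We want v_3 with N^3 v_3 = 0 but N^2 v_3 ≠ 0; then v_{j-1} := N · v_j for j = 3, …, 2.

Pick v_3 = (1, 0, 0)ᵀ.
Then v_2 = N · v_3 = (-2, 0, 2)ᵀ.
Then v_1 = N · v_2 = (-2, 4, 0)ᵀ.

Sanity check: (A − (-3)·I) v_1 = (0, 0, 0)ᵀ = 0. ✓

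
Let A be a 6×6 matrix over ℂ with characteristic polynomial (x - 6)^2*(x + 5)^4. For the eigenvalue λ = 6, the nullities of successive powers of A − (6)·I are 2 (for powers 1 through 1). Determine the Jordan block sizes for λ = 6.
Block sizes for λ = 6: [1, 1]

From the dimensions of kernels of powers, the number of Jordan blocks of size at least j is d_j − d_{j−1} where d_j = dim ker(N^j) (with d_0 = 0). Computing the differences gives [2].
The number of blocks of size exactly k is (#blocks of size ≥ k) − (#blocks of size ≥ k + 1), so the partition is: 2 block(s) of size 1.
In nonincreasing order the block sizes are [1, 1].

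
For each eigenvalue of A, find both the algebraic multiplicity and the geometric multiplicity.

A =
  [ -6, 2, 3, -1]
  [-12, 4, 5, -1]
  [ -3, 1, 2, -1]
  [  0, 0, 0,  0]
λ = 0: alg = 4, geom = 2

Step 1 — factor the characteristic polynomial to read off the algebraic multiplicities:
  χ_A(x) = x^4

Step 2 — compute geometric multiplicities via the rank-nullity identity g(λ) = n − rank(A − λI):
  rank(A − (0)·I) = 2, so dim ker(A − (0)·I) = n − 2 = 2

Summary:
  λ = 0: algebraic multiplicity = 4, geometric multiplicity = 2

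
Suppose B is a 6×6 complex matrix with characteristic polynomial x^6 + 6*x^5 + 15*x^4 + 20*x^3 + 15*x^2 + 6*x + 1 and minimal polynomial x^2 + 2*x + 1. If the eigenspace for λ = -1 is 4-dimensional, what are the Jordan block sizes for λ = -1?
Block sizes for λ = -1: [2, 2, 1, 1]

Step 1 — from the characteristic polynomial, algebraic multiplicity of λ = -1 is 6. From dim ker(B − (-1)·I) = 4, there are exactly 4 Jordan blocks for λ = -1.
Step 2 — from the minimal polynomial, the factor (x + 1)^2 tells us the largest block for λ = -1 has size 2.
Step 3 — with total size 6, 4 blocks, and largest block 2, the block sizes (in nonincreasing order) are [2, 2, 1, 1].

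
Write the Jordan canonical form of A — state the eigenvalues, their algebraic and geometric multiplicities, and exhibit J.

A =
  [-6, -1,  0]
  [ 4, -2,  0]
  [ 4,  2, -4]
J_2(-4) ⊕ J_1(-4)

The characteristic polynomial is
  det(x·I − A) = x^3 + 12*x^2 + 48*x + 64 = (x + 4)^3

Eigenvalues and multiplicities (the geometric multiplicity of λ is n − rank(A − λI), which equals the number of Jordan blocks for λ):
  λ = -4: algebraic multiplicity = 3, geometric multiplicity = 2

Determining the block sizes for each eigenvalue:
  λ = -4: 2 blocks summing to 3 forces exactly one block of size 2 and the rest size 1 → block sizes [2, 1]

Assembling the blocks gives a Jordan form
J =
  [-4,  1,  0]
  [ 0, -4,  0]
  [ 0,  0, -4]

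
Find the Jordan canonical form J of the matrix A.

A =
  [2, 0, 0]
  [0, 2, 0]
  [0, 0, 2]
J_1(2) ⊕ J_1(2) ⊕ J_1(2)

The characteristic polynomial is
  det(x·I − A) = x^3 - 6*x^2 + 12*x - 8 = (x - 2)^3

Eigenvalues and multiplicities (the geometric multiplicity of λ is n − rank(A − λI), which equals the number of Jordan blocks for λ):
  λ = 2: algebraic multiplicity = 3, geometric multiplicity = 3

Determining the block sizes for each eigenvalue:
  λ = 2: gm = am = 3, so every block has size 1 → block sizes [1, 1, 1]

Assembling the blocks gives a Jordan form
J =
  [2, 0, 0]
  [0, 2, 0]
  [0, 0, 2]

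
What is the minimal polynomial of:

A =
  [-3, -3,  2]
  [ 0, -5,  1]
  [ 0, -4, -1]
x^3 + 9*x^2 + 27*x + 27

The characteristic polynomial is χ_A(x) = (x + 3)^3, so the eigenvalues are known. The minimal polynomial is
  m_A(x) = Π_λ (x − λ)^{k_λ}
where k_λ is the size of the *largest* Jordan block for λ (equivalently, the smallest k with (A − λI)^k v = 0 for every generalised eigenvector v of λ).

  λ = -3: largest Jordan block has size 3, contributing (x + 3)^3

So m_A(x) = (x + 3)^3 = x^3 + 9*x^2 + 27*x + 27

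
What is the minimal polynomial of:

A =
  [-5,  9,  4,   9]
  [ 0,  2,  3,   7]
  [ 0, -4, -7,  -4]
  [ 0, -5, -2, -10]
x^3 + 15*x^2 + 75*x + 125

The characteristic polynomial is χ_A(x) = (x + 5)^4, so the eigenvalues are known. The minimal polynomial is
  m_A(x) = Π_λ (x − λ)^{k_λ}
where k_λ is the size of the *largest* Jordan block for λ (equivalently, the smallest k with (A − λI)^k v = 0 for every generalised eigenvector v of λ).

  λ = -5: largest Jordan block has size 3, contributing (x + 5)^3

So m_A(x) = (x + 5)^3 = x^3 + 15*x^2 + 75*x + 125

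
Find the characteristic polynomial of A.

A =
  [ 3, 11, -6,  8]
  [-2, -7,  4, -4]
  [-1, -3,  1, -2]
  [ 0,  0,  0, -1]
x^4 + 4*x^3 + 6*x^2 + 4*x + 1

Expanding det(x·I − A) (e.g. by cofactor expansion or by noting that A is similar to its Jordan form J, which has the same characteristic polynomial as A) gives
  χ_A(x) = x^4 + 4*x^3 + 6*x^2 + 4*x + 1
which factors as (x + 1)^4. The eigenvalues (with algebraic multiplicities) are λ = -1 with multiplicity 4.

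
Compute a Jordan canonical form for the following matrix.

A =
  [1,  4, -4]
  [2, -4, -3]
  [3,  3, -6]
J_3(-3)

The characteristic polynomial is
  det(x·I − A) = x^3 + 9*x^2 + 27*x + 27 = (x + 3)^3

Eigenvalues and multiplicities (the geometric multiplicity of λ is n − rank(A − λI), which equals the number of Jordan blocks for λ):
  λ = -3: algebraic multiplicity = 3, geometric multiplicity = 1

Determining the block sizes for each eigenvalue:
  λ = -3: one block (gm = 1), so the single block has size am = 3 → block sizes [3]

Assembling the blocks gives a Jordan form
J =
  [-3,  1,  0]
  [ 0, -3,  1]
  [ 0,  0, -3]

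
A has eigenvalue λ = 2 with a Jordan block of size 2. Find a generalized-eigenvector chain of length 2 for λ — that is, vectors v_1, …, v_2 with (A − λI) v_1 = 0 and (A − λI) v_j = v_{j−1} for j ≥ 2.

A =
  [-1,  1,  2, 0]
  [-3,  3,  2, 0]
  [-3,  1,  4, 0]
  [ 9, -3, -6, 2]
A Jordan chain for λ = 2 of length 2:
v_1 = (-3, -3, -3, 9)ᵀ
v_2 = (1, 0, 0, 0)ᵀ

Let N = A − (2)·I. We want v_2 with N^2 v_2 = 0 but N^1 v_2 ≠ 0; then v_{j-1} := N · v_j for j = 2, …, 2.

Pick v_2 = (1, 0, 0, 0)ᵀ.
Then v_1 = N · v_2 = (-3, -3, -3, 9)ᵀ.

Sanity check: (A − (2)·I) v_1 = (0, 0, 0, 0)ᵀ = 0. ✓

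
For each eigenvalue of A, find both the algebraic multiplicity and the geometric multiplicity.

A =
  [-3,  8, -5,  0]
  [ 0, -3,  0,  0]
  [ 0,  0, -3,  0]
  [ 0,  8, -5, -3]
λ = -3: alg = 4, geom = 3

Step 1 — factor the characteristic polynomial to read off the algebraic multiplicities:
  χ_A(x) = (x + 3)^4

Step 2 — compute geometric multiplicities via the rank-nullity identity g(λ) = n − rank(A − λI):
  rank(A − (-3)·I) = 1, so dim ker(A − (-3)·I) = n − 1 = 3

Summary:
  λ = -3: algebraic multiplicity = 4, geometric multiplicity = 3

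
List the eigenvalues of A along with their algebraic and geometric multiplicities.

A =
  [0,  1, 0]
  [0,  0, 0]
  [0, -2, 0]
λ = 0: alg = 3, geom = 2

Step 1 — factor the characteristic polynomial to read off the algebraic multiplicities:
  χ_A(x) = x^3

Step 2 — compute geometric multiplicities via the rank-nullity identity g(λ) = n − rank(A − λI):
  rank(A − (0)·I) = 1, so dim ker(A − (0)·I) = n − 1 = 2

Summary:
  λ = 0: algebraic multiplicity = 3, geometric multiplicity = 2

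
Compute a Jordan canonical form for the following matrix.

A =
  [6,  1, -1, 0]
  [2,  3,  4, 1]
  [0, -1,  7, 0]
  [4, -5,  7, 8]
J_3(6) ⊕ J_1(6)

The characteristic polynomial is
  det(x·I − A) = x^4 - 24*x^3 + 216*x^2 - 864*x + 1296 = (x - 6)^4

Eigenvalues and multiplicities (the geometric multiplicity of λ is n − rank(A − λI), which equals the number of Jordan blocks for λ):
  λ = 6: algebraic multiplicity = 4, geometric multiplicity = 2

Determining the block sizes for each eigenvalue:
  λ = 6: with am = 4 and gm = 2, the partition is not yet determined (e.g. several partitions of 4 into 2 parts exist). Let N = A − (6)·I. Computing rank(N^1) = 2, rank(N^2) = 1, rank(N^3) = 0; the number of blocks of size ≥ j is rank(N^{j−1}) − rank(N^j), giving [2, 1, 1]. So we have 1 block(s) of size 3, 1 block(s) of size 1 → block sizes [3, 1]

Assembling the blocks gives a Jordan form
J =
  [6, 1, 0, 0]
  [0, 6, 1, 0]
  [0, 0, 6, 0]
  [0, 0, 0, 6]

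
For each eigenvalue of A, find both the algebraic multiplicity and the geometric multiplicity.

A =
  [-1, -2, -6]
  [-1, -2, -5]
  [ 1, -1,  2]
λ = -3: alg = 1, geom = 1; λ = 1: alg = 2, geom = 1

Step 1 — factor the characteristic polynomial to read off the algebraic multiplicities:
  χ_A(x) = (x - 1)^2*(x + 3)

Step 2 — compute geometric multiplicities via the rank-nullity identity g(λ) = n − rank(A − λI):
  rank(A − (-3)·I) = 2, so dim ker(A − (-3)·I) = n − 2 = 1
  rank(A − (1)·I) = 2, so dim ker(A − (1)·I) = n − 2 = 1

Summary:
  λ = -3: algebraic multiplicity = 1, geometric multiplicity = 1
  λ = 1: algebraic multiplicity = 2, geometric multiplicity = 1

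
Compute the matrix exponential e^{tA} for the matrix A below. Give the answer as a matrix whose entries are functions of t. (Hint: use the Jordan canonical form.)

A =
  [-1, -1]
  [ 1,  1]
e^{tA} =
  [1 - t, -t]
  [t, t + 1]

Strategy: write A = P · J · P⁻¹ where J is a Jordan canonical form, so e^{tA} = P · e^{tJ} · P⁻¹, and e^{tJ} can be computed block-by-block.

A has Jordan form
J =
  [0, 1]
  [0, 0]
(up to reordering of blocks).

Per-block formulas:
  For a 2×2 Jordan block J_2(0): exp(t · J_2(0)) = e^(0t)·(I + t·N), where N is the 2×2 nilpotent shift.

After assembling e^{tJ} and conjugating by P, we get:

e^{tA} =
  [1 - t, -t]
  [t, t + 1]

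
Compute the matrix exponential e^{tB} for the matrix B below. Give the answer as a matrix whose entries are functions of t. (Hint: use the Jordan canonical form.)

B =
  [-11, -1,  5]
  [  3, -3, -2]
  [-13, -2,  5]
e^{tB} =
  [-2*t^2*exp(-3*t) - 8*t*exp(-3*t) + exp(-3*t), -t^2*exp(-3*t) - t*exp(-3*t), t^2*exp(-3*t) + 5*t*exp(-3*t)]
  [t^2*exp(-3*t) + 3*t*exp(-3*t), t^2*exp(-3*t)/2 + exp(-3*t), -t^2*exp(-3*t)/2 - 2*t*exp(-3*t)]
  [-3*t^2*exp(-3*t) - 13*t*exp(-3*t), -3*t^2*exp(-3*t)/2 - 2*t*exp(-3*t), 3*t^2*exp(-3*t)/2 + 8*t*exp(-3*t) + exp(-3*t)]

Strategy: write B = P · J · P⁻¹ where J is a Jordan canonical form, so e^{tB} = P · e^{tJ} · P⁻¹, and e^{tJ} can be computed block-by-block.

B has Jordan form
J =
  [-3,  1,  0]
  [ 0, -3,  1]
  [ 0,  0, -3]
(up to reordering of blocks).

Per-block formulas:
  For a 3×3 Jordan block J_3(-3): exp(t · J_3(-3)) = e^(-3t)·(I + t·N + (t^2/2)·N^2), where N is the 3×3 nilpotent shift.

After assembling e^{tJ} and conjugating by P, we get:

e^{tB} =
  [-2*t^2*exp(-3*t) - 8*t*exp(-3*t) + exp(-3*t), -t^2*exp(-3*t) - t*exp(-3*t), t^2*exp(-3*t) + 5*t*exp(-3*t)]
  [t^2*exp(-3*t) + 3*t*exp(-3*t), t^2*exp(-3*t)/2 + exp(-3*t), -t^2*exp(-3*t)/2 - 2*t*exp(-3*t)]
  [-3*t^2*exp(-3*t) - 13*t*exp(-3*t), -3*t^2*exp(-3*t)/2 - 2*t*exp(-3*t), 3*t^2*exp(-3*t)/2 + 8*t*exp(-3*t) + exp(-3*t)]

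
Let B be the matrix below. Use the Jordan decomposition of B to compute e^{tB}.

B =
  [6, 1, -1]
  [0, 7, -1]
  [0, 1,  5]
e^{tB} =
  [exp(6*t), t*exp(6*t), -t*exp(6*t)]
  [0, t*exp(6*t) + exp(6*t), -t*exp(6*t)]
  [0, t*exp(6*t), -t*exp(6*t) + exp(6*t)]

Strategy: write B = P · J · P⁻¹ where J is a Jordan canonical form, so e^{tB} = P · e^{tJ} · P⁻¹, and e^{tJ} can be computed block-by-block.

B has Jordan form
J =
  [6, 1, 0]
  [0, 6, 0]
  [0, 0, 6]
(up to reordering of blocks).

Per-block formulas:
  For a 2×2 Jordan block J_2(6): exp(t · J_2(6)) = e^(6t)·(I + t·N), where N is the 2×2 nilpotent shift.
  For a 1×1 block at λ = 6: exp(t · [6]) = [e^(6t)].

After assembling e^{tJ} and conjugating by P, we get:

e^{tB} =
  [exp(6*t), t*exp(6*t), -t*exp(6*t)]
  [0, t*exp(6*t) + exp(6*t), -t*exp(6*t)]
  [0, t*exp(6*t), -t*exp(6*t) + exp(6*t)]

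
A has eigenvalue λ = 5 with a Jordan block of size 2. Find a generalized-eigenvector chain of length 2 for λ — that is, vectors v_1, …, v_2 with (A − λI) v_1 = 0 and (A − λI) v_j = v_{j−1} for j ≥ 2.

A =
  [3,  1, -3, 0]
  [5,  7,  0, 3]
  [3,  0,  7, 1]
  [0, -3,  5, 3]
A Jordan chain for λ = 5 of length 2:
v_1 = (-2, 5, 3, 0)ᵀ
v_2 = (1, 0, 0, 0)ᵀ

Let N = A − (5)·I. We want v_2 with N^2 v_2 = 0 but N^1 v_2 ≠ 0; then v_{j-1} := N · v_j for j = 2, …, 2.

Pick v_2 = (1, 0, 0, 0)ᵀ.
Then v_1 = N · v_2 = (-2, 5, 3, 0)ᵀ.

Sanity check: (A − (5)·I) v_1 = (0, 0, 0, 0)ᵀ = 0. ✓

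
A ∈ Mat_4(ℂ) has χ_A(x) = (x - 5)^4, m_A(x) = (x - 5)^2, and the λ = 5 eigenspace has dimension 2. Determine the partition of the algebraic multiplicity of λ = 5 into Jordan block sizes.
Block sizes for λ = 5: [2, 2]

Step 1 — from the characteristic polynomial, algebraic multiplicity of λ = 5 is 4. From dim ker(A − (5)·I) = 2, there are exactly 2 Jordan blocks for λ = 5.
Step 2 — from the minimal polynomial, the factor (x − 5)^2 tells us the largest block for λ = 5 has size 2.
Step 3 — with total size 4, 2 blocks, and largest block 2, the block sizes (in nonincreasing order) are [2, 2].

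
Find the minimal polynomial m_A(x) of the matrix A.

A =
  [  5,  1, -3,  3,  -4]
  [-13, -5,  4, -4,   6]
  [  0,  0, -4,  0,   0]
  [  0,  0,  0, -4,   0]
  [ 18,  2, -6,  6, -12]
x^3 + 12*x^2 + 48*x + 64

The characteristic polynomial is χ_A(x) = (x + 4)^5, so the eigenvalues are known. The minimal polynomial is
  m_A(x) = Π_λ (x − λ)^{k_λ}
where k_λ is the size of the *largest* Jordan block for λ (equivalently, the smallest k with (A − λI)^k v = 0 for every generalised eigenvector v of λ).

  λ = -4: largest Jordan block has size 3, contributing (x + 4)^3

So m_A(x) = (x + 4)^3 = x^3 + 12*x^2 + 48*x + 64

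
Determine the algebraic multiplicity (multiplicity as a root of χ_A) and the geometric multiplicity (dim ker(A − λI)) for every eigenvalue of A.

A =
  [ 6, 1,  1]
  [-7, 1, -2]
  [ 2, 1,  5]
λ = 4: alg = 3, geom = 1

Step 1 — factor the characteristic polynomial to read off the algebraic multiplicities:
  χ_A(x) = (x - 4)^3

Step 2 — compute geometric multiplicities via the rank-nullity identity g(λ) = n − rank(A − λI):
  rank(A − (4)·I) = 2, so dim ker(A − (4)·I) = n − 2 = 1

Summary:
  λ = 4: algebraic multiplicity = 3, geometric multiplicity = 1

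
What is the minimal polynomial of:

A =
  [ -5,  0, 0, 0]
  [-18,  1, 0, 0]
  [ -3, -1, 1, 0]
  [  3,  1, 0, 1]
x^3 + 3*x^2 - 9*x + 5

The characteristic polynomial is χ_A(x) = (x - 1)^3*(x + 5), so the eigenvalues are known. The minimal polynomial is
  m_A(x) = Π_λ (x − λ)^{k_λ}
where k_λ is the size of the *largest* Jordan block for λ (equivalently, the smallest k with (A − λI)^k v = 0 for every generalised eigenvector v of λ).

  λ = -5: largest Jordan block has size 1, contributing (x + 5)
  λ = 1: largest Jordan block has size 2, contributing (x − 1)^2

So m_A(x) = (x - 1)^2*(x + 5) = x^3 + 3*x^2 - 9*x + 5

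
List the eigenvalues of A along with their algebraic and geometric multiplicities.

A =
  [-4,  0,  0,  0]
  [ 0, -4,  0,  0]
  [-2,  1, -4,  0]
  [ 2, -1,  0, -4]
λ = -4: alg = 4, geom = 3

Step 1 — factor the characteristic polynomial to read off the algebraic multiplicities:
  χ_A(x) = (x + 4)^4

Step 2 — compute geometric multiplicities via the rank-nullity identity g(λ) = n − rank(A − λI):
  rank(A − (-4)·I) = 1, so dim ker(A − (-4)·I) = n − 1 = 3

Summary:
  λ = -4: algebraic multiplicity = 4, geometric multiplicity = 3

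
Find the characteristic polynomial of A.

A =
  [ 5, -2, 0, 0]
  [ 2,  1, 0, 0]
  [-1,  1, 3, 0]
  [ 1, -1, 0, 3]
x^4 - 12*x^3 + 54*x^2 - 108*x + 81

Expanding det(x·I − A) (e.g. by cofactor expansion or by noting that A is similar to its Jordan form J, which has the same characteristic polynomial as A) gives
  χ_A(x) = x^4 - 12*x^3 + 54*x^2 - 108*x + 81
which factors as (x - 3)^4. The eigenvalues (with algebraic multiplicities) are λ = 3 with multiplicity 4.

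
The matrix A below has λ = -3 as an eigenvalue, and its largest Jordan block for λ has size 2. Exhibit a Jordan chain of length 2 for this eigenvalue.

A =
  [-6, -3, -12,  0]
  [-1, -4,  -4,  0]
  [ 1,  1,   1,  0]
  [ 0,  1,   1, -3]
A Jordan chain for λ = -3 of length 2:
v_1 = (-3, -1, 1, 0)ᵀ
v_2 = (1, 0, 0, 0)ᵀ

Let N = A − (-3)·I. We want v_2 with N^2 v_2 = 0 but N^1 v_2 ≠ 0; then v_{j-1} := N · v_j for j = 2, …, 2.

Pick v_2 = (1, 0, 0, 0)ᵀ.
Then v_1 = N · v_2 = (-3, -1, 1, 0)ᵀ.

Sanity check: (A − (-3)·I) v_1 = (0, 0, 0, 0)ᵀ = 0. ✓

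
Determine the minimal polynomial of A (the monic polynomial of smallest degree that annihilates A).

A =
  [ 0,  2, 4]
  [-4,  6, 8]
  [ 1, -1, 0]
x^2 - 4*x + 4

The characteristic polynomial is χ_A(x) = (x - 2)^3, so the eigenvalues are known. The minimal polynomial is
  m_A(x) = Π_λ (x − λ)^{k_λ}
where k_λ is the size of the *largest* Jordan block for λ (equivalently, the smallest k with (A − λI)^k v = 0 for every generalised eigenvector v of λ).

  λ = 2: largest Jordan block has size 2, contributing (x − 2)^2

So m_A(x) = (x - 2)^2 = x^2 - 4*x + 4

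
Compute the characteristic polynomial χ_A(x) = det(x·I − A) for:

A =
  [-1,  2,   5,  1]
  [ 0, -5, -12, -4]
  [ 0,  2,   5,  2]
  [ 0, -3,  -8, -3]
x^4 + 4*x^3 + 6*x^2 + 4*x + 1

Expanding det(x·I − A) (e.g. by cofactor expansion or by noting that A is similar to its Jordan form J, which has the same characteristic polynomial as A) gives
  χ_A(x) = x^4 + 4*x^3 + 6*x^2 + 4*x + 1
which factors as (x + 1)^4. The eigenvalues (with algebraic multiplicities) are λ = -1 with multiplicity 4.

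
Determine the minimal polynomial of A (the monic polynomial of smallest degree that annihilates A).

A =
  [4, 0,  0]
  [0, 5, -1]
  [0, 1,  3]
x^2 - 8*x + 16

The characteristic polynomial is χ_A(x) = (x - 4)^3, so the eigenvalues are known. The minimal polynomial is
  m_A(x) = Π_λ (x − λ)^{k_λ}
where k_λ is the size of the *largest* Jordan block for λ (equivalently, the smallest k with (A − λI)^k v = 0 for every generalised eigenvector v of λ).

  λ = 4: largest Jordan block has size 2, contributing (x − 4)^2

So m_A(x) = (x - 4)^2 = x^2 - 8*x + 16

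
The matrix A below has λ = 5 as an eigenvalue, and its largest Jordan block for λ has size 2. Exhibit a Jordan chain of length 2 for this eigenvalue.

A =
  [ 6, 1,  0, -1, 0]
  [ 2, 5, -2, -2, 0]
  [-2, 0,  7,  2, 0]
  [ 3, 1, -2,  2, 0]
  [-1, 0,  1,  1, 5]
A Jordan chain for λ = 5 of length 2:
v_1 = (1, 2, -2, 3, -1)ᵀ
v_2 = (1, 0, 0, 0, 0)ᵀ

Let N = A − (5)·I. We want v_2 with N^2 v_2 = 0 but N^1 v_2 ≠ 0; then v_{j-1} := N · v_j for j = 2, …, 2.

Pick v_2 = (1, 0, 0, 0, 0)ᵀ.
Then v_1 = N · v_2 = (1, 2, -2, 3, -1)ᵀ.

Sanity check: (A − (5)·I) v_1 = (0, 0, 0, 0, 0)ᵀ = 0. ✓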